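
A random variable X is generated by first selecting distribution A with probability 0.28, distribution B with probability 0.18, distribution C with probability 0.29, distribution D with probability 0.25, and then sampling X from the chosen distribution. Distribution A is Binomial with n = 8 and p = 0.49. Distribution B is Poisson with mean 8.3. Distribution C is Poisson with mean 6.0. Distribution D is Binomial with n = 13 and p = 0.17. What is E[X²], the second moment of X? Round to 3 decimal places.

32.616

For each component E[X²] = Var + (mean)², giving A: 17.3656; B: 77.19; C: 42; D: 6.7184.
Overall E[X²] = 0.28·17.3656 + 0.18·77.19 + 0.29·42 + 0.25·6.7184 = 32.6162.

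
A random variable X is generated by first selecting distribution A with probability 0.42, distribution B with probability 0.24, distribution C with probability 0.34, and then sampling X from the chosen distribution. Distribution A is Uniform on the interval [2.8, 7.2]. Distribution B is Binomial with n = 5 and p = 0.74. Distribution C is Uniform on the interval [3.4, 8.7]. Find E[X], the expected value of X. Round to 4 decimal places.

5.0450

Component means — A: 5; B: 3.7; C: 6.05.
E[X] = 0.42·5 + 0.24·3.7 + 0.34·6.05 = 5.045.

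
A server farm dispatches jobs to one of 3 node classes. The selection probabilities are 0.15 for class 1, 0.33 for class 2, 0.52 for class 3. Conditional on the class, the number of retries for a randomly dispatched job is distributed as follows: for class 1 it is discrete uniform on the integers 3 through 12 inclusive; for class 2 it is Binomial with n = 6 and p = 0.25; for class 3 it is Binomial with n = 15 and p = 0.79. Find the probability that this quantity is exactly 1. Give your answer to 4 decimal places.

Conditional on each class, P(X = 1): 1: 0; 2: 0.355957; 3: 3.84405e-09.
By total probability, P(X = 1) = 0.15·0 + 0.33·0.355957 + 0.52·3.84405e-09 = 0.117466.

0.1175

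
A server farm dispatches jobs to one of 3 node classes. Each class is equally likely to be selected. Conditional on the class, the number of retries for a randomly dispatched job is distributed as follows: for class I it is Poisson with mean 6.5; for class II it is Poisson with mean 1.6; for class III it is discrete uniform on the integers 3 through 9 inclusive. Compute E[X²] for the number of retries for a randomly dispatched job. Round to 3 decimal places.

30.970

For each component E[X²] = Var + (mean)², giving I: 48.75; II: 4.16; III: 40.
Overall E[X²] = 0.333333·48.75 + 0.333333·4.16 + 0.333333·40 = 30.97.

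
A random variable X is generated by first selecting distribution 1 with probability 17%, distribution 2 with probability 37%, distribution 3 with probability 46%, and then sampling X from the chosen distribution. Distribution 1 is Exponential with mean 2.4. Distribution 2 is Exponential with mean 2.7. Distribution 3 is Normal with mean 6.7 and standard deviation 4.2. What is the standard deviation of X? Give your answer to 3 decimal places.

Per component, 1: μ=2.4, E[X²]=11.52; 2: μ=2.7, E[X²]=14.58; 3: μ=6.7, E[X²]=62.53.
E[X] = 0.17·2.4 + 0.37·2.7 + 0.46·6.7 = 4.489.
E[X²] = 0.17·11.52 + 0.37·14.58 + 0.46·62.53 = 36.1168.
Var(X) = E[X²] − (E[X])² = 36.1168 − 20.1511 = 15.9657.
SD(X) = √15.9657 = 3.99571.

3.996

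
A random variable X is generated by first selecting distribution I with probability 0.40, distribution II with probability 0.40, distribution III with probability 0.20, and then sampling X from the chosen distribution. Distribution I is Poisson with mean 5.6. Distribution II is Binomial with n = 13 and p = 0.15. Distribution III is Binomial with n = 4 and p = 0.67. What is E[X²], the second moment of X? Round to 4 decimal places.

18.5814

For each component E[X²] = Var + (mean)², giving I: 36.96; II: 5.46; III: 8.0668.
Overall E[X²] = 0.4·36.96 + 0.4·5.46 + 0.2·8.0668 = 18.5814.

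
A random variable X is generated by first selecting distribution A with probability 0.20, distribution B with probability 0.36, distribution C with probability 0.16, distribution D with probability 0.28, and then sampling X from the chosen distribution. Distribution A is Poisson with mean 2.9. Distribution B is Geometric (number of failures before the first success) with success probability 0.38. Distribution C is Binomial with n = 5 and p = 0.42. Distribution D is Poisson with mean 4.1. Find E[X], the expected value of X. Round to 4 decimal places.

Component means — A: 2.9; B: 1.63158; C: 2.1; D: 4.1.
E[X] = 0.2·2.9 + 0.36·1.63158 + 0.16·2.1 + 0.28·4.1 = 2.65137.

2.6514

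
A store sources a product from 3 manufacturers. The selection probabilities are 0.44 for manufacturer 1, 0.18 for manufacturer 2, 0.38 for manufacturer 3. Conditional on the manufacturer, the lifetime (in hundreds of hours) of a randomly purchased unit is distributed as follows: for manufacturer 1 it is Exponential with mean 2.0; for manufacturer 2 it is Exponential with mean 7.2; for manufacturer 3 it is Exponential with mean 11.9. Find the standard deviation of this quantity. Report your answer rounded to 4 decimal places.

Per component, 1: μ=2, E[X²]=8; 2: μ=7.2, E[X²]=103.68; 3: μ=11.9, E[X²]=283.22.
E[X] = 0.44·2 + 0.18·7.2 + 0.38·11.9 = 6.698.
E[X²] = 0.44·8 + 0.18·103.68 + 0.38·283.22 = 129.806.
Var(X) = E[X²] − (E[X])² = 129.806 − 44.8632 = 84.9428.
SD(X) = √84.9428 = 9.21644.

9.2164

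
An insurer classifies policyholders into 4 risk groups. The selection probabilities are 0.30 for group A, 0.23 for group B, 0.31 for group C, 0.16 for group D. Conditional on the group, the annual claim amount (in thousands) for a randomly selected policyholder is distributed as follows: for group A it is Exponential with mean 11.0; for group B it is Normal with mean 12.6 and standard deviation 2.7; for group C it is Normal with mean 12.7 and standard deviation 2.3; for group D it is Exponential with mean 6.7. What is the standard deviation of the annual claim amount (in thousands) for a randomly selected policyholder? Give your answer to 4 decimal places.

Per component, A: μ=11, E[X²]=242; B: μ=12.6, E[X²]=166.05; C: μ=12.7, E[X²]=166.58; D: μ=6.7, E[X²]=89.78.
E[X] = 0.3·11 + 0.23·12.6 + 0.31·12.7 + 0.16·6.7 = 11.207.
E[X²] = 0.3·242 + 0.23·166.05 + 0.31·166.58 + 0.16·89.78 = 176.796.
Var(X) = E[X²] − (E[X])² = 176.796 − 125.597 = 51.1993.
SD(X) = √51.1993 = 7.15537.

7.1554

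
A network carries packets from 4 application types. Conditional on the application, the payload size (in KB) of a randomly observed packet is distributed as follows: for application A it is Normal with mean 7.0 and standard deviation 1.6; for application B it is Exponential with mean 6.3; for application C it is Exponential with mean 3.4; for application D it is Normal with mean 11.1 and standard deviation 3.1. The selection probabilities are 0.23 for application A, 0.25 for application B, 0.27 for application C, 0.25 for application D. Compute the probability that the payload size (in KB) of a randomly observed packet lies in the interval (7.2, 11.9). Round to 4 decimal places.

Conditional on each application, P(7.2 < X < 11.9): A: 0.449164; B: 0.167667; C: 0.090117; D: 0.497637.
By total probability, P(7.2 < X < 11.9) = 0.23·0.449164 + 0.25·0.167667 + 0.27·0.090117 + 0.25·0.497637 = 0.293965.

0.2940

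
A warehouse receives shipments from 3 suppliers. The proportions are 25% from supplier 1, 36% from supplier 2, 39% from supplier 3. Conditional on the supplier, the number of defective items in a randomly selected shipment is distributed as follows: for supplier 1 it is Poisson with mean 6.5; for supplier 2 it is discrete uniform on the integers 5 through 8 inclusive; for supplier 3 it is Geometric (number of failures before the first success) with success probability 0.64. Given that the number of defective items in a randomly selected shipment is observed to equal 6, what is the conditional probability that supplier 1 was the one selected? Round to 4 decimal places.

Likelihoods P(X=6 | ·): 1: 0.157483; 2: 0.25; 3: 0.00139314.
Posterior ∝ prior × likelihood. Numerator for 1: 0.25·0.157483 = 0.0393707.
Normalizing constant: 0.25·0.157483 + 0.36·0.25 + 0.39·0.00139314 = 0.129914.
P(1 | observation) = 0.0393707 / 0.129914 = 0.303052.

0.3031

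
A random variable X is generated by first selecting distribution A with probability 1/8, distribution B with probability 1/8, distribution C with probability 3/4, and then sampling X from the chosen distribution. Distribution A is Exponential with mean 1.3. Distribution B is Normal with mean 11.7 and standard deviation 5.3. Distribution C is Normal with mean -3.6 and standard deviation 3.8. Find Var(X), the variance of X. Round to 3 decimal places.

40.439

Per component, A: μ=1.3, E[X²]=3.38; B: μ=11.7, E[X²]=164.98; C: μ=-3.6, E[X²]=27.4.
E[X] = 0.125·1.3 + 0.125·11.7 + 0.75·-3.6 = -1.075.
E[X²] = 0.125·3.38 + 0.125·164.98 + 0.75·27.4 = 41.595.
Var(X) = E[X²] − (E[X])² = 41.595 − 1.15563 = 40.4394.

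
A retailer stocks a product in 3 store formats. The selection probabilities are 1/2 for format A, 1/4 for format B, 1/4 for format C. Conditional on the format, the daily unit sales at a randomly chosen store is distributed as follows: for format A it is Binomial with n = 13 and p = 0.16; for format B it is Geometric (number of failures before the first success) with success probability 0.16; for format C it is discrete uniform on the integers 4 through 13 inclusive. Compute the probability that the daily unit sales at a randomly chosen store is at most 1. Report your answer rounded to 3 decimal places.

Conditional on each format, P(X ≤ 1): A: 0.360358; B: 0.2944; C: 0.
By total probability, P(X ≤ 1) = 0.5·0.360358 + 0.25·0.2944 + 0.25·0 = 0.253779.

0.254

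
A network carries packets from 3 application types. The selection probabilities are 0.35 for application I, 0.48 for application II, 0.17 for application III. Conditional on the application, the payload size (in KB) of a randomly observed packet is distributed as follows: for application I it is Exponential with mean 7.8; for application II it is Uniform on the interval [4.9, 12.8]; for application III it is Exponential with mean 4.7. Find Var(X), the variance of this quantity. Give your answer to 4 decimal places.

Per component, I: μ=7.8, E[X²]=121.68; II: μ=8.85, E[X²]=83.5233; III: μ=4.7, E[X²]=44.18.
E[X] = 0.35·7.8 + 0.48·8.85 + 0.17·4.7 = 7.777.
E[X²] = 0.35·121.68 + 0.48·83.5233 + 0.17·44.18 = 90.1898.
Var(X) = E[X²] − (E[X])² = 90.1898 − 60.4817 = 29.7081.

29.7081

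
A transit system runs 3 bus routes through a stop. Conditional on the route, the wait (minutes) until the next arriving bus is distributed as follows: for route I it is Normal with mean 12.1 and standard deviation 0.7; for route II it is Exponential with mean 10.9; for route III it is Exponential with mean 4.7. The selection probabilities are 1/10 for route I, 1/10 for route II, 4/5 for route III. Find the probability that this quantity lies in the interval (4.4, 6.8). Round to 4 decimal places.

0.1386

Conditional on each route, P(4.4 < X < 6.8): I: 1.84297e-14; II: 0.131989; III: 0.156807.
By total probability, P(4.4 < X < 6.8) = 0.1·1.84297e-14 + 0.1·0.131989 + 0.8·0.156807 = 0.138644.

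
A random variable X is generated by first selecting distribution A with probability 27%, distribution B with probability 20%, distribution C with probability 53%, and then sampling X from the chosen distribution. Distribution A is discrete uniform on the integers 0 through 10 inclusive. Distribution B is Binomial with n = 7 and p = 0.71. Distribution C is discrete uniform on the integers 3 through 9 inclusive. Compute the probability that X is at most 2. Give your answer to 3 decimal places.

Conditional on each component, P(X ≤ 2): A: 0.272727; B: 0.0248421; C: 0.
By total probability, P(X ≤ 2) = 0.27·0.272727 + 0.2·0.0248421 + 0.53·0 = 0.0786048.

0.079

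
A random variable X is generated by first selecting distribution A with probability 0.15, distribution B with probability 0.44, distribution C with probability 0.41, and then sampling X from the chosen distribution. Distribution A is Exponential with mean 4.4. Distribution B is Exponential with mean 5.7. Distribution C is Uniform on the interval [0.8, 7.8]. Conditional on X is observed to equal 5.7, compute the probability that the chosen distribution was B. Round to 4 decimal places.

Likelihoods f(5.7 | ·): A: 0.0622212; B: 0.0645403; C: 0.142857.
Posterior ∝ prior × likelihood. Numerator for B: 0.44·0.0645403 = 0.0283977.
Normalizing constant: 0.15·0.0622212 + 0.44·0.0645403 + 0.41·0.142857 = 0.0963023.
P(B | observation) = 0.0283977 / 0.0963023 = 0.294881.

0.2949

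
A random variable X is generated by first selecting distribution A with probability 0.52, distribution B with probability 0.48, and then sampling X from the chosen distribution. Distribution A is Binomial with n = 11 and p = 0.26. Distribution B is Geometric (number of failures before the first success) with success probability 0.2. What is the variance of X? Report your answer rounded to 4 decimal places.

11.0249

Per component, A: μ=2.86, E[X²]=10.296; B: μ=4, E[X²]=36.
E[X] = 0.52·2.86 + 0.48·4 = 3.4072.
E[X²] = 0.52·10.296 + 0.48·36 = 22.6339.
Var(X) = E[X²] − (E[X])² = 22.6339 − 11.609 = 11.0249.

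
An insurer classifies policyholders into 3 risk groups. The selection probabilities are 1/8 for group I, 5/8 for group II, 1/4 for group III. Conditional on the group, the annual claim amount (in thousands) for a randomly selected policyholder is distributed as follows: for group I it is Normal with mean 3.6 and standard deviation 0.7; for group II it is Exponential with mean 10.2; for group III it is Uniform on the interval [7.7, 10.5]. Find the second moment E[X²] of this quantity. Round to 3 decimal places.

152.597

For each component E[X²] = Var + (mean)², giving I: 13.45; II: 208.08; III: 83.4633.
Overall E[X²] = 0.125·13.45 + 0.625·208.08 + 0.25·83.4633 = 152.597.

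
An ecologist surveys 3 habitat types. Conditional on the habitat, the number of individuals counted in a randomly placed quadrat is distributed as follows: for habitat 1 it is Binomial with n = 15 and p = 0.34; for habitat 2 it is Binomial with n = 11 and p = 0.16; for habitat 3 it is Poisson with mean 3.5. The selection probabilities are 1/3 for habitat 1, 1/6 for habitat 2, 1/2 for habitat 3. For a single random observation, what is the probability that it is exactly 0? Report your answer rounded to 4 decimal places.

Conditional on each habitat, P(X = 0): 1: 0.00196408; 2: 0.146917; 3: 0.0301974.
By total probability, P(X = 0) = 0.333333·0.00196408 + 0.166667·0.146917 + 0.5·0.0301974 = 0.0402396.

0.0402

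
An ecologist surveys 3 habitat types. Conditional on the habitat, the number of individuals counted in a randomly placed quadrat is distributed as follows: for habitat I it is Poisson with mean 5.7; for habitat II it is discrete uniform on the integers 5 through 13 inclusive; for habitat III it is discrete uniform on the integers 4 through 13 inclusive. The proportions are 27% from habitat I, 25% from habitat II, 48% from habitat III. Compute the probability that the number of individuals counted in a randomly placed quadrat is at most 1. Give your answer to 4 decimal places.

Conditional on each habitat, P(X ≤ 1): I: 0.022418; II: 0; III: 0.
By total probability, P(X ≤ 1) = 0.27·0.022418 + 0.25·0 + 0.48·0 = 0.00605285.

0.0061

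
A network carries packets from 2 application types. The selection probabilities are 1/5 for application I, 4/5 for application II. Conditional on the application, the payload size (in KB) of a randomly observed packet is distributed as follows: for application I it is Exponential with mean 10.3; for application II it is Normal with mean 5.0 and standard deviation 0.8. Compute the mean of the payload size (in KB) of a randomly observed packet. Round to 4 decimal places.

6.0600

Component means — I: 10.3; II: 5.
E[X] = 0.2·10.3 + 0.8·5 = 6.06.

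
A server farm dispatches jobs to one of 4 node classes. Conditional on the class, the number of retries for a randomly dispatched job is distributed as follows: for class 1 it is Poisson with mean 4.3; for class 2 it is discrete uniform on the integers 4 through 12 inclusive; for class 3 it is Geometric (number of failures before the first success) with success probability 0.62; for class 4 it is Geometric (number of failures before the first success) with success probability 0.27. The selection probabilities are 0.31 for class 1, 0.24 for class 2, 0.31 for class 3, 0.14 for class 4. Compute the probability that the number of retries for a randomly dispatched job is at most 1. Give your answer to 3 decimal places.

Conditional on each class, P(X ≤ 1): 1: 0.0719134; 2: 0; 3: 0.8556; 4: 0.4671.
By total probability, P(X ≤ 1) = 0.31·0.0719134 + 0.24·0 + 0.31·0.8556 + 0.14·0.4671 = 0.352923.

0.353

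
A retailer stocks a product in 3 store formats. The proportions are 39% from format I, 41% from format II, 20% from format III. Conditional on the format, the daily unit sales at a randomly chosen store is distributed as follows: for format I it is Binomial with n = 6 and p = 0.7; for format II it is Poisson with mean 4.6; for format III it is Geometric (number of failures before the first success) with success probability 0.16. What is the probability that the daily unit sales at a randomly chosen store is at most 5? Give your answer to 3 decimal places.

Conditional on each format, P(X ≤ 5): I: 0.882351; II: 0.68576; III: 0.648702.
By total probability, P(X ≤ 5) = 0.39·0.882351 + 0.41·0.68576 + 0.2·0.648702 = 0.755019.

0.755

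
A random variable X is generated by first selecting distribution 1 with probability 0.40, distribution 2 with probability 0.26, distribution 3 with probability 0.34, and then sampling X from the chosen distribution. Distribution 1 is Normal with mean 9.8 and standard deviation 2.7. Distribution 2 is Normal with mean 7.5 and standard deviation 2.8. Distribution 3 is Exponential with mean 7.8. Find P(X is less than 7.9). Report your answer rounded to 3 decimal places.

Conditional on each component, P(X < 7.9): 1: 0.240809; 2: 0.556798; 3: 0.636807.
By total probability, P(X < 7.9) = 0.4·0.240809 + 0.26·0.556798 + 0.34·0.636807 = 0.457605.

0.458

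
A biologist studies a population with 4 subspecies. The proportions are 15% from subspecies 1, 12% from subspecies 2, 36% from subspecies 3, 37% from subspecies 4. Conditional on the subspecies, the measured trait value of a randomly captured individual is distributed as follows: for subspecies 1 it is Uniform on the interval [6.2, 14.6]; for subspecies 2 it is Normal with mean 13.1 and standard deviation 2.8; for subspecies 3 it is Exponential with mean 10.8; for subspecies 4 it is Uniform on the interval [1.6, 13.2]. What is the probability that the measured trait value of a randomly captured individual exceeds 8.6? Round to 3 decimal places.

0.530

Conditional on each subspecies, P(X > 8.6): 1: 0.714286; 2: 0.945988; 3: 0.450996; 4: 0.396552.
By total probability, P(X > 8.6) = 0.15·0.714286 + 0.12·0.945988 + 0.36·0.450996 + 0.37·0.396552 = 0.529744.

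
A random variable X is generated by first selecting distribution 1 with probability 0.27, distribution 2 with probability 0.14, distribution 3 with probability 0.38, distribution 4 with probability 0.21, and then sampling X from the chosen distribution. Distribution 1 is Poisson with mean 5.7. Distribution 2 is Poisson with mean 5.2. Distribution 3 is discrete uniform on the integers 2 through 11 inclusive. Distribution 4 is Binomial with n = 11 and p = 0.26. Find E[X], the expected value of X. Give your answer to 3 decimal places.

Component means — 1: 5.7; 2: 5.2; 3: 6.5; 4: 2.86.
E[X] = 0.27·5.7 + 0.14·5.2 + 0.38·6.5 + 0.21·2.86 = 5.3376.

5.338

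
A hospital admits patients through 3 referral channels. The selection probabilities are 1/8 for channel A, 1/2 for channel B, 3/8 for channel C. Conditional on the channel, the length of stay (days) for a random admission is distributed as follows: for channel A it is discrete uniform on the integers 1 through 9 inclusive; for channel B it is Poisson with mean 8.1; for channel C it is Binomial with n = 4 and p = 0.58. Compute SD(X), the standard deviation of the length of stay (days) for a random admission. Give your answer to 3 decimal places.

3.528

Per component, A: μ=5, E[X²]=31.6667; B: μ=8.1, E[X²]=73.71; C: μ=2.32, E[X²]=6.3568.
E[X] = 0.125·5 + 0.5·8.1 + 0.375·2.32 = 5.545.
E[X²] = 0.125·31.6667 + 0.5·73.71 + 0.375·6.3568 = 43.1971.
Var(X) = E[X²] − (E[X])² = 43.1971 − 30.747 = 12.4501.
SD(X) = √12.4501 = 3.52847.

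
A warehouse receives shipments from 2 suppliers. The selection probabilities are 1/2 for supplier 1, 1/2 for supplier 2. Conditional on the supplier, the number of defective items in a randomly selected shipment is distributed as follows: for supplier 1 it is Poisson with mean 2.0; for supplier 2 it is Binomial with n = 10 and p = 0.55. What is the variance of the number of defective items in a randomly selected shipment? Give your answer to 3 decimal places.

5.300

Per component, 1: μ=2, E[X²]=6; 2: μ=5.5, E[X²]=32.725.
E[X] = 0.5·2 + 0.5·5.5 = 3.75.
E[X²] = 0.5·6 + 0.5·32.725 = 19.3625.
Var(X) = E[X²] − (E[X])² = 19.3625 − 14.0625 = 5.3.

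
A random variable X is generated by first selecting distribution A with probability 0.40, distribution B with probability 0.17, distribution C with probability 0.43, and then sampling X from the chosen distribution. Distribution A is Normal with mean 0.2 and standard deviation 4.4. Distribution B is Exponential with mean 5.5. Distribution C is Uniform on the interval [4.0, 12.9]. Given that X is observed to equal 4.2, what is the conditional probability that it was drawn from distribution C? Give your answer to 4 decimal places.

Likelihoods f(4.2 | ·): A: 0.0599787; B: 0.0847216; C: 0.11236.
Posterior ∝ prior × likelihood. Numerator for C: 0.43·0.11236 = 0.0483146.
Normalizing constant: 0.4·0.0599787 + 0.17·0.0847216 + 0.43·0.11236 = 0.0867088.
P(C | observation) = 0.0483146 / 0.0867088 = 0.557206.

0.5572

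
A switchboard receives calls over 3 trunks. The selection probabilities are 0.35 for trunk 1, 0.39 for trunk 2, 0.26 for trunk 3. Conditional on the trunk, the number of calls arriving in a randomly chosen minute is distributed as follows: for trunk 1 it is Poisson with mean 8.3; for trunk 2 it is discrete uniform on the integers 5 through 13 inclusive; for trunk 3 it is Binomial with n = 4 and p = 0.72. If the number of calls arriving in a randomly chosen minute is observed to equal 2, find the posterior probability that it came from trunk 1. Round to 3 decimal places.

0.045

Likelihoods P(X=2 | ·): 1: 0.00856016; 2: 0; 3: 0.243855.
Posterior ∝ prior × likelihood. Numerator for 1: 0.35·0.00856016 = 0.00299606.
Normalizing constant: 0.35·0.00856016 + 0.39·0 + 0.26·0.243855 = 0.0663985.
P(1 | observation) = 0.00299606 / 0.0663985 = 0.0451224.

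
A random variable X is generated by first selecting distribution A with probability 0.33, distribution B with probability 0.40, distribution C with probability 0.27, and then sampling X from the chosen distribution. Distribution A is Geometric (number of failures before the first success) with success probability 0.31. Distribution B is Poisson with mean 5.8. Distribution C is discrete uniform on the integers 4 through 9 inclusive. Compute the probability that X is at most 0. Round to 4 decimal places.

0.1035

Conditional on each component, P(X ≤ 0): A: 0.31; B: 0.00302755; C: 0.
By total probability, P(X ≤ 0) = 0.33·0.31 + 0.4·0.00302755 + 0.27·0 = 0.103511.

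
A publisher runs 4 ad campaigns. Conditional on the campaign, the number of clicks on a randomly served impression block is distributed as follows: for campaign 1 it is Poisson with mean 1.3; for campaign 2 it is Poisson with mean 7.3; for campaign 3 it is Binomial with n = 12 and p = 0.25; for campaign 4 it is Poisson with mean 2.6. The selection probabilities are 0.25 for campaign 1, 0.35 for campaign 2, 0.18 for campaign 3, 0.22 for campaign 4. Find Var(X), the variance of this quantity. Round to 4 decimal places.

Per component, 1: μ=1.3, E[X²]=2.99; 2: μ=7.3, E[X²]=60.59; 3: μ=3, E[X²]=11.25; 4: μ=2.6, E[X²]=9.36.
E[X] = 0.25·1.3 + 0.35·7.3 + 0.18·3 + 0.22·2.6 = 3.992.
E[X²] = 0.25·2.99 + 0.35·60.59 + 0.18·11.25 + 0.22·9.36 = 26.0382.
Var(X) = E[X²] − (E[X])² = 26.0382 − 15.9361 = 10.1021.

10.1021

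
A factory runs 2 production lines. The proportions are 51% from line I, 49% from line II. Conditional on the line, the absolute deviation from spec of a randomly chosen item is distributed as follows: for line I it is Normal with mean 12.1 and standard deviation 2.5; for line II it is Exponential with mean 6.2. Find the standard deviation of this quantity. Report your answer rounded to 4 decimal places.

5.5428

Per component, I: μ=12.1, E[X²]=152.66; II: μ=6.2, E[X²]=76.88.
E[X] = 0.51·12.1 + 0.49·6.2 = 9.209.
E[X²] = 0.51·152.66 + 0.49·76.88 = 115.528.
Var(X) = E[X²] − (E[X])² = 115.528 − 84.8057 = 30.7221.
SD(X) = √30.7221 = 5.54275.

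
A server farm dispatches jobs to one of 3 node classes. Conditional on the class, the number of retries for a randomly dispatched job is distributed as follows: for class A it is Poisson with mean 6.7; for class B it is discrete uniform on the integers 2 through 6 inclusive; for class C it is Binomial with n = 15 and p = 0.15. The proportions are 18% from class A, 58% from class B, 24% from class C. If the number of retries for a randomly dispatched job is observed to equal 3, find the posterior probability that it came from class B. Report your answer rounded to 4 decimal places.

Likelihoods P(X=3 | ·): A: 0.0617021; B: 0.2; C: 0.21843.
Posterior ∝ prior × likelihood. Numerator for B: 0.58·0.2 = 0.116.
Normalizing constant: 0.18·0.0617021 + 0.58·0.2 + 0.24·0.21843 = 0.17953.
P(B | observation) = 0.116 / 0.17953 = 0.646133.

0.6461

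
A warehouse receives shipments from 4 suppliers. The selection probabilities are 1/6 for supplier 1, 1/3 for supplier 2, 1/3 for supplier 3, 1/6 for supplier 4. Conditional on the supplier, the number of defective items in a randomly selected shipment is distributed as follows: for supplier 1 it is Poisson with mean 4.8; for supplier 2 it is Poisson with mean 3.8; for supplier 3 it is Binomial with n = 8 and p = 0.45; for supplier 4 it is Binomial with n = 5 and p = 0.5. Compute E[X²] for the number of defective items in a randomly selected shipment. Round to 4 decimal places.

For each component E[X²] = Var + (mean)², giving 1: 27.84; 2: 18.24; 3: 14.94; 4: 7.5.
Overall E[X²] = 0.166667·27.84 + 0.333333·18.24 + 0.333333·14.94 + 0.166667·7.5 = 16.95.

16.9500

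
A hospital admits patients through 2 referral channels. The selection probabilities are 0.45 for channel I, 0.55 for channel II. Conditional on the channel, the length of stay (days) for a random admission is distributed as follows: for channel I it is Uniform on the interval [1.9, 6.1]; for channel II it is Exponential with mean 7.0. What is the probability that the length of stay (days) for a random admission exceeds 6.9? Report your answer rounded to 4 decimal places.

Conditional on each channel, P(X > 6.9): I: 0; II: 0.373173.
By total probability, P(X > 6.9) = 0.45·0 + 0.55·0.373173 = 0.205245.

0.2052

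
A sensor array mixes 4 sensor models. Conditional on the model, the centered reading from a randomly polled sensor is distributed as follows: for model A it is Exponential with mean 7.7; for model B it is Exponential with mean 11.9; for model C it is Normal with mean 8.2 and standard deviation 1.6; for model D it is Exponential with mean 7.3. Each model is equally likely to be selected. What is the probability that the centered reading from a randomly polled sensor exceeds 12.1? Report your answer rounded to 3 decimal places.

Conditional on each model, P(X > 12.1): A: 0.207748; B: 0.361748; C: 0.00739461; D: 0.190608.
By total probability, P(X > 12.1) = 0.25·0.207748 + 0.25·0.361748 + 0.25·0.00739461 + 0.25·0.190608 = 0.191875.

0.192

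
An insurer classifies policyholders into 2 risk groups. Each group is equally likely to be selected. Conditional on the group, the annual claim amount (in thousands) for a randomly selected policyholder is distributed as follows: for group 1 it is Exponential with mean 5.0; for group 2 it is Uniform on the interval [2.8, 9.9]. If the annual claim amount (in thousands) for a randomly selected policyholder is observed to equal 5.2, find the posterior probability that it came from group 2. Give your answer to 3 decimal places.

0.666

Likelihoods f(5.2 | ·): 1: 0.0706909; 2: 0.140845.
Posterior ∝ prior × likelihood. Numerator for 2: 0.5·0.140845 = 0.0704225.
Normalizing constant: 0.5·0.0706909 + 0.5·0.140845 = 0.105768.
P(2 | observation) = 0.0704225 / 0.105768 = 0.665821.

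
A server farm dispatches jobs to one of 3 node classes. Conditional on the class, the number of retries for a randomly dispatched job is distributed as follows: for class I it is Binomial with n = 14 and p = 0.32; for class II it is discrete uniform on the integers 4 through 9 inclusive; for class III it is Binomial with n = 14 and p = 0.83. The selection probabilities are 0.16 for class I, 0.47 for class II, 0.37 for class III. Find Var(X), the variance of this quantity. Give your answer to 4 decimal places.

10.4727

Per component, I: μ=4.48, E[X²]=23.1168; II: μ=6.5, E[X²]=45.1667; III: μ=11.62, E[X²]=137.
E[X] = 0.16·4.48 + 0.47·6.5 + 0.37·11.62 = 8.0712.
E[X²] = 0.16·23.1168 + 0.47·45.1667 + 0.37·137 = 75.6169.
Var(X) = E[X²] − (E[X])² = 75.6169 − 65.1443 = 10.4727.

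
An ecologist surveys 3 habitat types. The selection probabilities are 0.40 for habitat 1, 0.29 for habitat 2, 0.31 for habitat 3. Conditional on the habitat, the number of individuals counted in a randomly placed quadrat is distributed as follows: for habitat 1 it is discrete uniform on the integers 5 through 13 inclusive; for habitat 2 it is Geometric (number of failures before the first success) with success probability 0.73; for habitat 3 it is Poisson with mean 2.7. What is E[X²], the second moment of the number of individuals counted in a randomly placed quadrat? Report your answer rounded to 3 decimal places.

For each component E[X²] = Var + (mean)², giving 1: 87.6667; 2: 0.64346; 3: 9.99.
Overall E[X²] = 0.4·87.6667 + 0.29·0.64346 + 0.31·9.99 = 38.3502.

38.350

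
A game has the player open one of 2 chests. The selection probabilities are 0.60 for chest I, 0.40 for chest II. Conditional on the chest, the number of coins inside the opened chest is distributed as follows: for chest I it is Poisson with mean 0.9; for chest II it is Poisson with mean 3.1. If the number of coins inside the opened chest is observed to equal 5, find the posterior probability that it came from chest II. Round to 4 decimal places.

Likelihoods P(X=5 | ·): I: 0.00200063; II: 0.107477.
Posterior ∝ prior × likelihood. Numerator for II: 0.4·0.107477 = 0.0429907.
Normalizing constant: 0.6·0.00200063 + 0.4·0.107477 = 0.0441911.
P(II | observation) = 0.0429907 / 0.0441911 = 0.972837.

0.9728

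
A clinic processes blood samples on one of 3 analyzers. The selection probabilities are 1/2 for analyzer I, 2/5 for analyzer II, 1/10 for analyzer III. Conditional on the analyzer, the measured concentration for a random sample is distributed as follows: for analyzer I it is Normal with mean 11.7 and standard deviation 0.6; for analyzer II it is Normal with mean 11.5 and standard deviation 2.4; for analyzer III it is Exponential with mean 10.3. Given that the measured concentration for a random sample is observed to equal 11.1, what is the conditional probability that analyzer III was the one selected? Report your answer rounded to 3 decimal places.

0.012

Likelihoods f(11.1 | ·): I: 0.403285; II: 0.163933; III: 0.0330474.
Posterior ∝ prior × likelihood. Numerator for III: 0.1·0.0330474 = 0.00330474.
Normalizing constant: 0.5·0.403285 + 0.4·0.163933 + 0.1·0.0330474 = 0.27052.
P(III | observation) = 0.00330474 / 0.27052 = 0.0122162.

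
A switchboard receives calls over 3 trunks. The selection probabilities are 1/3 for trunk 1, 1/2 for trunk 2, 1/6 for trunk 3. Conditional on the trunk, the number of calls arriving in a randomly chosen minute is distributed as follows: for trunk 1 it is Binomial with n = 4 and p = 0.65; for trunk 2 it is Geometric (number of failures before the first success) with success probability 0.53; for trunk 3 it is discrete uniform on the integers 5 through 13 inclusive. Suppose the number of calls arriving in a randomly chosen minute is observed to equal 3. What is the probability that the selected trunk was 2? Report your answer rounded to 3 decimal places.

Likelihoods P(X=3 | ·): 1: 0.384475; 2: 0.0550262; 3: 0.
Posterior ∝ prior × likelihood. Numerator for 2: 0.5·0.0550262 = 0.0275131.
Normalizing constant: 0.333333·0.384475 + 0.5·0.0550262 + 0.166667·0 = 0.155671.
P(2 | observation) = 0.0275131 / 0.155671 = 0.176738.

0.177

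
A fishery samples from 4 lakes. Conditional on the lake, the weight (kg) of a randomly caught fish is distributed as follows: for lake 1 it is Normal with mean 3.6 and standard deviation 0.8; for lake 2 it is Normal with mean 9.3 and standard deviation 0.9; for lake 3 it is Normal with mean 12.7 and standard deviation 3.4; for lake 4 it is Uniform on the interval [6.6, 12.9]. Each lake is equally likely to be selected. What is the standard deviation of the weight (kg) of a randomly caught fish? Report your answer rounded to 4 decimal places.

Per component, 1: μ=3.6, E[X²]=13.6; 2: μ=9.3, E[X²]=87.3; 3: μ=12.7, E[X²]=172.85; 4: μ=9.75, E[X²]=98.37.
E[X] = 0.25·3.6 + 0.25·9.3 + 0.25·12.7 + 0.25·9.75 = 8.8375.
E[X²] = 0.25·13.6 + 0.25·87.3 + 0.25·172.85 + 0.25·98.37 = 93.03.
Var(X) = E[X²] − (E[X])² = 93.03 − 78.1014 = 14.9286.
SD(X) = √14.9286 = 3.86375.

3.8638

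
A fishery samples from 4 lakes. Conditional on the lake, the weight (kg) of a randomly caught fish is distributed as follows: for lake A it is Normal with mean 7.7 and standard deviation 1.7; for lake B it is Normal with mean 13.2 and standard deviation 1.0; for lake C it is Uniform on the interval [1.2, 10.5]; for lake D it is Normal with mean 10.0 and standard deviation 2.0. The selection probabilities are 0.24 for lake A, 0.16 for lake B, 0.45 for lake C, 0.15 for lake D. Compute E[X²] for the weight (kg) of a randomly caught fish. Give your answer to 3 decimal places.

77.205

For each component E[X²] = Var + (mean)², giving A: 62.18; B: 175.24; C: 41.43; D: 104.
Overall E[X²] = 0.24·62.18 + 0.16·175.24 + 0.45·41.43 + 0.15·104 = 77.2051.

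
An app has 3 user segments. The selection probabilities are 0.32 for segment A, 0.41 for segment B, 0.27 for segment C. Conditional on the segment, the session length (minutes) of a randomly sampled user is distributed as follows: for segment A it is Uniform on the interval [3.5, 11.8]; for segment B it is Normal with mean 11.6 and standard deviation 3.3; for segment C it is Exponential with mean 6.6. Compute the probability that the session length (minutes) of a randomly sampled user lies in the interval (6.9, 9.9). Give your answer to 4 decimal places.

Conditional on each segment, P(6.9 < X < 9.9): A: 0.361446; B: 0.226035; C: 0.128402.
By total probability, P(6.9 < X < 9.9) = 0.32·0.361446 + 0.41·0.226035 + 0.27·0.128402 = 0.243006.

0.2430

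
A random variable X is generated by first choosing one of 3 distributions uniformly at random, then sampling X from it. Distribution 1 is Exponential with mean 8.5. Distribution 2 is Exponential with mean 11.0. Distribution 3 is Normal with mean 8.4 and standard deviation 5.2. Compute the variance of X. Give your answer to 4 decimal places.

74.8767

Per component, 1: μ=8.5, E[X²]=144.5; 2: μ=11, E[X²]=242; 3: μ=8.4, E[X²]=97.6.
E[X] = 0.333333·8.5 + 0.333333·11 + 0.333333·8.4 = 9.3.
E[X²] = 0.333333·144.5 + 0.333333·242 + 0.333333·97.6 = 161.367.
Var(X) = E[X²] − (E[X])² = 161.367 − 86.49 = 74.8767.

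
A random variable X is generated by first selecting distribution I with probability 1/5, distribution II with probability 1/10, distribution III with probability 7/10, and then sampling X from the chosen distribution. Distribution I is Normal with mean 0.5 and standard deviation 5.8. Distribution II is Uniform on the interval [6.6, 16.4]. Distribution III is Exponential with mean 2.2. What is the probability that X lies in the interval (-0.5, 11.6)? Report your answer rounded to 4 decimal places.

Conditional on each component, P(-0.5 < X < 11.6): I: 0.540621; II: 0.510204; III: 0.99487.
By total probability, P(-0.5 < X < 11.6) = 0.2·0.540621 + 0.1·0.510204 + 0.7·0.99487 = 0.855554.

0.8556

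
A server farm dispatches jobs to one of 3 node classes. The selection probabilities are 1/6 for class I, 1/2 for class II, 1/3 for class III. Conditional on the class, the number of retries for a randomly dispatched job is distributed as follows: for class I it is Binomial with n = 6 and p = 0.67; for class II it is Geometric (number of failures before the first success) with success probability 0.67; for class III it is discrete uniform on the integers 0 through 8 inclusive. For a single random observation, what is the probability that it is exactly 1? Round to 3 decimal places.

0.150

Conditional on each class, P(X = 1): I: 0.0157324; II: 0.2211; III: 0.111111.
By total probability, P(X = 1) = 0.166667·0.0157324 + 0.5·0.2211 + 0.333333·0.111111 = 0.150209.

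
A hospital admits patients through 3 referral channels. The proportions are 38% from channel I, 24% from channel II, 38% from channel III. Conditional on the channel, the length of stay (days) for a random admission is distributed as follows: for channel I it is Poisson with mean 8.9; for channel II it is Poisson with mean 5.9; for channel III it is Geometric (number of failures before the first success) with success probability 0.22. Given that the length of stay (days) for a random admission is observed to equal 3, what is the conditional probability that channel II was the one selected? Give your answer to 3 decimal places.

0.330

Likelihoods P(X=3 | ·): I: 0.016025; II: 0.0937707; III: 0.104401.
Posterior ∝ prior × likelihood. Numerator for II: 0.24·0.0937707 = 0.022505.
Normalizing constant: 0.38·0.016025 + 0.24·0.0937707 + 0.38·0.104401 = 0.068267.
P(II | observation) = 0.022505 / 0.068267 = 0.329661.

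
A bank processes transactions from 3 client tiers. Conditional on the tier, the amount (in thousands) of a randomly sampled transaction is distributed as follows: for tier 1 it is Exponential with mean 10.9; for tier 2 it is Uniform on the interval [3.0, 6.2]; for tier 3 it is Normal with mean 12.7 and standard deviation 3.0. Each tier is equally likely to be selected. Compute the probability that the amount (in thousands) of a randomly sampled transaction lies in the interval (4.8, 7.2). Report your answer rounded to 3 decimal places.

Conditional on each tier, P(4.8 < X < 7.2): 1: 0.127233; 2: 0.4375; 3: 0.0291489.
By total probability, P(4.8 < X < 7.2) = 0.333333·0.127233 + 0.333333·0.4375 + 0.333333·0.0291489 = 0.197961.

0.198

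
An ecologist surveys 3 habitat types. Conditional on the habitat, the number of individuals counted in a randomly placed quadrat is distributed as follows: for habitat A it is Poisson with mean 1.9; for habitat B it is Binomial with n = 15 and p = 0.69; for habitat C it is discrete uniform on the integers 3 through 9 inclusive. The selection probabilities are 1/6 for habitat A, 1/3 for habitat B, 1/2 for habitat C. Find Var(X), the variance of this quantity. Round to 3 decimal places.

11.908

Per component, A: μ=1.9, E[X²]=5.51; B: μ=10.35, E[X²]=110.331; C: μ=6, E[X²]=40.
E[X] = 0.166667·1.9 + 0.333333·10.35 + 0.5·6 = 6.76667.
E[X²] = 0.166667·5.51 + 0.333333·110.331 + 0.5·40 = 57.6953.
Var(X) = E[X²] − (E[X])² = 57.6953 − 45.7878 = 11.9076.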